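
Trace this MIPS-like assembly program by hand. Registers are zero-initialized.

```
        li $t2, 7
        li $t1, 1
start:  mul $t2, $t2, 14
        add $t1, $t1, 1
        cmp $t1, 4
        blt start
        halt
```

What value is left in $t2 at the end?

19208

after li $t2, 7: $t2=7
after li $t1, 1: $t1=1
after mul $t2, $t2, 14: $t2=7*14=98
after add $t1, $t1, 1: $t1=1+1=2
cmp $t1, 4  (cmp 2,4)
blt start: taken
after mul $t2, $t2, 14: $t2=98*14=1372
after add $t1, $t1, 1: $t1=2+1=3
cmp $t1, 4  (cmp 3,4)
blt start: taken
after mul $t2, $t2, 14: $t2=1372*14=19208
after add $t1, $t1, 1: $t1=3+1=4
cmp $t1, 4  (cmp 4,4)
blt start: not taken
halt.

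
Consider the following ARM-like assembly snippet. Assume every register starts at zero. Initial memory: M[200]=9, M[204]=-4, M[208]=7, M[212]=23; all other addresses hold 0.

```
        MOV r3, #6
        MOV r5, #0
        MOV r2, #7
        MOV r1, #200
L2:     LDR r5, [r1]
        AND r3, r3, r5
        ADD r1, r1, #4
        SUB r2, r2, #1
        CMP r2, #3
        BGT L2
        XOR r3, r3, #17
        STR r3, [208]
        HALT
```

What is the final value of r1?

216

r3=6
r5=0
r2=7
r1=200
r5=M[200]=9
r3=6&9=0
r1=200+4=204
r2=7-1=6
CMP r2, #3  (cmp 6,3)
BGT L2: taken
r5=M[204]=-4
r3=0&(-4)=0
r1=204+4=208
r2=6-1=5
CMP r2, #3  (cmp 5,3)
BGT L2: taken
r5=M[208]=7
r3=0&7=0
r1=208+4=212
r2=5-1=4
CMP r2, #3  (cmp 4,3)
BGT L2: taken
r5=M[212]=23
r3=0&23=0
r1=212+4=216
r2=4-1=3
CMP r2, #3  (cmp 3,3)
BGT L2: not taken
r3=0^17=17
STR r3, [208] → M[208]=17
halt.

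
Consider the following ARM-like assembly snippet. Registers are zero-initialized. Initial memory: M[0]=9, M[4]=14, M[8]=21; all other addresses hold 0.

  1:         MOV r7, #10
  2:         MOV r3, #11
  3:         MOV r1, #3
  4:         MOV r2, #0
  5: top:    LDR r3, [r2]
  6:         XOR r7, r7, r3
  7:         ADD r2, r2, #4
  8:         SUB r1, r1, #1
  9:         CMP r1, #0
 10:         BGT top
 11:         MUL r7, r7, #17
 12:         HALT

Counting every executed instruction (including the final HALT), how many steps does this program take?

after MOV r7, #10: r7=10
after MOV r3, #11: r3=11
after MOV r1, #3: r1=3
after MOV r2, #0: r2=0
after LDR r3, [r2]: r3=M[0]=9
after XOR r7, r7, r3: r7=10^9=3
after ADD r2, r2, #4: r2=0+4=4
after SUB r1, r1, #1: r1=3-1=2
CMP r1, #0  (cmp 2,0)
BGT top: taken
after LDR r3, [r2]: r3=M[4]=14
after XOR r7, r7, r3: r7=3^14=13
after ADD r2, r2, #4: r2=4+4=8
after SUB r1, r1, #1: r1=2-1=1
CMP r1, #0  (cmp 1,0)
BGT top: taken
after LDR r3, [r2]: r3=M[8]=21
after XOR r7, r7, r3: r7=13^21=24
after ADD r2, r2, #4: r2=8+4=12
after SUB r1, r1, #1: r1=1-1=0
CMP r1, #0  (cmp 0,0)
BGT top: not taken
after MUL r7, r7, #17: r7=24*17=408
halt.
Total executed instructions: 24.

24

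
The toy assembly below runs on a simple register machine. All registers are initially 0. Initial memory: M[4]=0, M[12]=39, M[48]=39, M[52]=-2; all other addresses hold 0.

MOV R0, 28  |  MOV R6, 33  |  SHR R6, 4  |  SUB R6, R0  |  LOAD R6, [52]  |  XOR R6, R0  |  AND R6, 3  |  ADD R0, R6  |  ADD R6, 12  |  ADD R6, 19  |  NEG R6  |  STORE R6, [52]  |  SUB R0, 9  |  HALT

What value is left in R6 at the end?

after MOV R0, 28: R0=28
after MOV R6, 33: R6=33
after SHR R6, 4: R6=33>>4=2
after SUB R6, R0: R6=2-28=-26
after LOAD R6, [52]: R6=M[52]=-2
after XOR R6, R0: R6=(-2)^28=-30
after AND R6, 3: R6=(-30)&3=2
after ADD R0, R6: R0=28+2=30
after ADD R6, 12: R6=2+12=14
after ADD R6, 19: R6=14+19=33
after NEG R6: R6=-(33)=-33
STORE R6, [52] → M[52]=-33
after SUB R0, 9: R0=30-9=21
halt.

-33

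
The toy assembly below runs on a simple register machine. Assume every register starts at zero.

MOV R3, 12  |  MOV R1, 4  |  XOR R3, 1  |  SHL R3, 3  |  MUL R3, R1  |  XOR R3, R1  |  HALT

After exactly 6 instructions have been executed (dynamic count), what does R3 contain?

MOV R3, 12 → R3=12
MOV R1, 4 → R1=4
XOR R3, 1 → R3=12^1=13
SHL R3, 3 → R3=13<<3=104
MUL R3, R1 → R3=104*4=416
XOR R3, R1 → R3=416^4=420
After step 6: R3 = 420.

420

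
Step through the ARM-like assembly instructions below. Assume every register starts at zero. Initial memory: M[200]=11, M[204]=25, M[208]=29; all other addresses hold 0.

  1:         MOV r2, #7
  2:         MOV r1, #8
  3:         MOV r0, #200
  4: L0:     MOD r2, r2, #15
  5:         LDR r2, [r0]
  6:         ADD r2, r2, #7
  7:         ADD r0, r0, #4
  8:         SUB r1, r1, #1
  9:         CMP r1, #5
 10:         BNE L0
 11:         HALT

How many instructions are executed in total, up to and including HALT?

25

r2=7
r1=8
r0=200
r2=7%15=7
r2=M[200]=11
r2=11+7=18
r0=200+4=204
r1=8-1=7
CMP r1, #5  (cmp 7,5)
BNE L0: taken
r2=18%15=3
r2=M[204]=25
r2=25+7=32
r0=204+4=208
r1=7-1=6
CMP r1, #5  (cmp 6,5)
BNE L0: taken
r2=32%15=2
r2=M[208]=29
r2=29+7=36
r0=208+4=212
r1=6-1=5
CMP r1, #5  (cmp 5,5)
BNE L0: not taken
halt.
Total executed instructions: 25.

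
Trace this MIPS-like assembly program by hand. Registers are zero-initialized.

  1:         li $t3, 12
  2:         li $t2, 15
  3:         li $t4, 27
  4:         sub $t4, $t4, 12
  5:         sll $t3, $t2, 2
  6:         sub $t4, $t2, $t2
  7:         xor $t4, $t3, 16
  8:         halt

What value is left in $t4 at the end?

$t3=12
$t2=15
$t4=27
$t4=27-12=15
$t3=15<<2=60
$t4=15-15=0
$t4=60^16=44
halt.

44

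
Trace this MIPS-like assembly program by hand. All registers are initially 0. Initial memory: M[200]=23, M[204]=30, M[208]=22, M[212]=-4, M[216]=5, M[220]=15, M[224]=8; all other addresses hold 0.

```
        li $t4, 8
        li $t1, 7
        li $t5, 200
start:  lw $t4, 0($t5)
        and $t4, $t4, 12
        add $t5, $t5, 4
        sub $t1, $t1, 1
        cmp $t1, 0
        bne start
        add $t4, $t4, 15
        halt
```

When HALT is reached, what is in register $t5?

228

$t4=8
$t1=7
$t5=200
$t4=M[200]=23
$t4=23&12=4
$t5=200+4=204
$t1=7-1=6
cmp $t1, 0  (cmp 6,0)
bne start: taken
$t4=M[204]=30
$t4=30&12=12
$t5=204+4=208
$t1=6-1=5
cmp $t1, 0  (cmp 5,0)
bne start: taken
$t4=M[208]=22
$t4=22&12=4
$t5=208+4=212
$t1=5-1=4
cmp $t1, 0  (cmp 4,0)
bne start: taken
$t4=M[212]=-4
$t4=(-4)&12=12
$t5=212+4=216
$t1=4-1=3
cmp $t1, 0  (cmp 3,0)
bne start: taken
$t4=M[216]=5
$t4=5&12=4
$t5=216+4=220
$t1=3-1=2
cmp $t1, 0  (cmp 2,0)
bne start: taken
$t4=M[220]=15
$t4=15&12=12
$t5=220+4=224
$t1=2-1=1
cmp $t1, 0  (cmp 1,0)
bne start: taken
$t4=M[224]=8
$t4=8&12=8
$t5=224+4=228
$t1=1-1=0
cmp $t1, 0  (cmp 0,0)
bne start: not taken
$t4=8+15=23
halt.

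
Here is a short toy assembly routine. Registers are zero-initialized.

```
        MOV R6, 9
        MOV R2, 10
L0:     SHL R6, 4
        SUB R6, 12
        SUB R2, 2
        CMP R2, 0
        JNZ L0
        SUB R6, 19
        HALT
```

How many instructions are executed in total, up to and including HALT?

29

R6=9
R2=10
R6=9<<4=144
R6=144-12=132
R2=10-2=8
CMP R2, 0  (cmp 8,0)
JNZ L0: taken
R6=132<<4=2112
R6=2112-12=2100
R2=8-2=6
CMP R2, 0  (cmp 6,0)
JNZ L0: taken
R6=2100<<4=33600
R6=33600-12=33588
R2=6-2=4
CMP R2, 0  (cmp 4,0)
JNZ L0: taken
R6=33588<<4=537408
R6=537408-12=537396
R2=4-2=2
CMP R2, 0  (cmp 2,0)
JNZ L0: taken
R6=537396<<4=8598336
R6=8598336-12=8598324
R2=2-2=0
CMP R2, 0  (cmp 0,0)
JNZ L0: not taken
R6=8598324-19=8598305
halt.
Total executed instructions: 29.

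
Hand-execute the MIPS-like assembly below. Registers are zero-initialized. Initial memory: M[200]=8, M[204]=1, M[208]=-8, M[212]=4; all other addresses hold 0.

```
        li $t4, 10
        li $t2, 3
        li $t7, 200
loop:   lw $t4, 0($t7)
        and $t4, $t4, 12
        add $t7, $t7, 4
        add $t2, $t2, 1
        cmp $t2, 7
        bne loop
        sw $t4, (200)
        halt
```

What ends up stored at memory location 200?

4

li $t4, 10 → $t4=10
li $t2, 3 → $t2=3
li $t7, 200 → $t7=200
lw $t4, 0($t7) → $t4=M[200]=8
and $t4, $t4, 12 → $t4=8&12=8
add $t7, $t7, 4 → $t7=200+4=204
add $t2, $t2, 1 → $t2=3+1=4
cmp $t2, 7  (cmp 4,7)
bne loop: taken
lw $t4, 0($t7) → $t4=M[204]=1
and $t4, $t4, 12 → $t4=1&12=0
add $t7, $t7, 4 → $t7=204+4=208
add $t2, $t2, 1 → $t2=4+1=5
cmp $t2, 7  (cmp 5,7)
bne loop: taken
lw $t4, 0($t7) → $t4=M[208]=-8
and $t4, $t4, 12 → $t4=(-8)&12=8
add $t7, $t7, 4 → $t7=208+4=212
add $t2, $t2, 1 → $t2=5+1=6
cmp $t2, 7  (cmp 6,7)
bne loop: taken
lw $t4, 0($t7) → $t4=M[212]=4
and $t4, $t4, 12 → $t4=4&12=4
add $t7, $t7, 4 → $t7=212+4=216
add $t2, $t2, 1 → $t2=6+1=7
cmp $t2, 7  (cmp 7,7)
bne loop: not taken
sw $t4, (200) → M[200]=4
halt.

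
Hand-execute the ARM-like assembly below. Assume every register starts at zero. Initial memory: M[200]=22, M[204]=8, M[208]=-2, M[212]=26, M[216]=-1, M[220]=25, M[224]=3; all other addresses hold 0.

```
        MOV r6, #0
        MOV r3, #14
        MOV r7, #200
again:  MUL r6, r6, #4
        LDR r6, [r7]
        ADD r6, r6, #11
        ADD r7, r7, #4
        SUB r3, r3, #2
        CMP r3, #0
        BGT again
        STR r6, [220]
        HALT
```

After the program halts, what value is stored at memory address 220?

r6=0
r3=14
r7=200
r6=0*4=0
r6=M[200]=22
r6=22+11=33
r7=200+4=204
r3=14-2=12
CMP r3, #0  (cmp 12,0)
BGT again: taken
r6=33*4=132
r6=M[204]=8
r6=8+11=19
r7=204+4=208
r3=12-2=10
CMP r3, #0  (cmp 10,0)
BGT again: taken
r6=19*4=76
r6=M[208]=-2
r6=(-2)+11=9
r7=208+4=212
r3=10-2=8
CMP r3, #0  (cmp 8,0)
BGT again: taken
r6=9*4=36
r6=M[212]=26
r6=26+11=37
r7=212+4=216
r3=8-2=6
CMP r3, #0  (cmp 6,0)
BGT again: taken
r6=37*4=148
r6=M[216]=-1
r6=(-1)+11=10
r7=216+4=220
r3=6-2=4
CMP r3, #0  (cmp 4,0)
BGT again: taken
r6=10*4=40
r6=M[220]=25
r6=25+11=36
r7=220+4=224
r3=4-2=2
CMP r3, #0  (cmp 2,0)
BGT again: taken
r6=36*4=144
r6=M[224]=3
r6=3+11=14
r7=224+4=228
r3=2-2=0
CMP r3, #0  (cmp 0,0)
BGT again: not taken
STR r6, [220] → M[220]=14
halt.

14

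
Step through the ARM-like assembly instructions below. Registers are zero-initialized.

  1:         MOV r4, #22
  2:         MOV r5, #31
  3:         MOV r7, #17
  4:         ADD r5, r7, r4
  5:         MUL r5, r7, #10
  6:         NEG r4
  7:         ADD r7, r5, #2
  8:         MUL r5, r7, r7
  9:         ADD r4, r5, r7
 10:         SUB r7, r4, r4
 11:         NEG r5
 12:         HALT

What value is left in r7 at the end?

0

after MOV r4, #22: r4=22
after MOV r5, #31: r5=31
after MOV r7, #17: r7=17
after ADD r5, r7, r4: r5=17+22=39
after MUL r5, r7, #10: r5=17*10=170
after NEG r4: r4=-(22)=-22
after ADD r7, r5, #2: r7=170+2=172
after MUL r5, r7, r7: r5=172*172=29584
after ADD r4, r5, r7: r4=29584+172=29756
after SUB r7, r4, r4: r7=29756-29756=0
after NEG r5: r5=-(29584)=-29584
halt.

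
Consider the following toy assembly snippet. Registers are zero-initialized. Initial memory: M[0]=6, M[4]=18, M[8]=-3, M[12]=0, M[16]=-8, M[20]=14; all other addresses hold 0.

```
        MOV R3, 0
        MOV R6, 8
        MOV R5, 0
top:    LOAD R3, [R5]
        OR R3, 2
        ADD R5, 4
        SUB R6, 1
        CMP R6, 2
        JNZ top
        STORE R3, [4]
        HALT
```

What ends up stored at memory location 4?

MOV R3, 0 → R3=0
MOV R6, 8 → R6=8
MOV R5, 0 → R5=0
LOAD R3, [R5] → R3=M[0]=6
OR R3, 2 → R3=6|2=6
ADD R5, 4 → R5=0+4=4
SUB R6, 1 → R6=8-1=7
CMP R6, 2  (cmp 7,2)
JNZ top: taken
LOAD R3, [R5] → R3=M[4]=18
OR R3, 2 → R3=18|2=18
ADD R5, 4 → R5=4+4=8
SUB R6, 1 → R6=7-1=6
CMP R6, 2  (cmp 6,2)
JNZ top: taken
LOAD R3, [R5] → R3=M[8]=-3
OR R3, 2 → R3=(-3)|2=-1
ADD R5, 4 → R5=8+4=12
SUB R6, 1 → R6=6-1=5
CMP R6, 2  (cmp 5,2)
JNZ top: taken
LOAD R3, [R5] → R3=M[12]=0
OR R3, 2 → R3=0|2=2
ADD R5, 4 → R5=12+4=16
SUB R6, 1 → R6=5-1=4
CMP R6, 2  (cmp 4,2)
JNZ top: taken
LOAD R3, [R5] → R3=M[16]=-8
OR R3, 2 → R3=(-8)|2=-6
ADD R5, 4 → R5=16+4=20
SUB R6, 1 → R6=4-1=3
CMP R6, 2  (cmp 3,2)
JNZ top: taken
LOAD R3, [R5] → R3=M[20]=14
OR R3, 2 → R3=14|2=14
ADD R5, 4 → R5=20+4=24
SUB R6, 1 → R6=3-1=2
CMP R6, 2  (cmp 2,2)
JNZ top: not taken
STORE R3, [4] → M[4]=14
halt.

14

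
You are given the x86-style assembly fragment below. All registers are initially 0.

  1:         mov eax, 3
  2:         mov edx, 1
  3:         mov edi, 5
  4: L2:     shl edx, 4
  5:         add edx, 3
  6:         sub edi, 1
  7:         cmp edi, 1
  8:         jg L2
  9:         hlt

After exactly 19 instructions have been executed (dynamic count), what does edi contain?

2

mov eax, 3 → eax=3
mov edx, 1 → edx=1
mov edi, 5 → edi=5
shl edx, 4 → edx=1<<4=16
add edx, 3 → edx=16+3=19
sub edi, 1 → edi=5-1=4
cmp edi, 1  (cmp 4,1)
jg L2: taken
shl edx, 4 → edx=19<<4=304
add edx, 3 → edx=304+3=307
sub edi, 1 → edi=4-1=3
cmp edi, 1  (cmp 3,1)
jg L2: taken
shl edx, 4 → edx=307<<4=4912
add edx, 3 → edx=4912+3=4915
sub edi, 1 → edi=3-1=2
cmp edi, 1  (cmp 2,1)
jg L2: taken
shl edx, 4 → edx=4915<<4=78640
After step 19: edi = 2.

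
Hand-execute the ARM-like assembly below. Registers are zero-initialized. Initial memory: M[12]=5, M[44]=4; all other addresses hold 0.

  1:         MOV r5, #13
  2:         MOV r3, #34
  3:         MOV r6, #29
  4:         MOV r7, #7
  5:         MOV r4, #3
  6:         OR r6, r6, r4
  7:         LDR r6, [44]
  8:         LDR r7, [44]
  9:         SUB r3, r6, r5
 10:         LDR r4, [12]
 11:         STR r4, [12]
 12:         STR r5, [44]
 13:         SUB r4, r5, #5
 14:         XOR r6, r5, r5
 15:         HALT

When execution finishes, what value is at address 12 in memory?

MOV r5, #13 → r5=13
MOV r3, #34 → r3=34
MOV r6, #29 → r6=29
MOV r7, #7 → r7=7
MOV r4, #3 → r4=3
OR r6, r6, r4 → r6=29|3=31
LDR r6, [44] → r6=M[44]=4
LDR r7, [44] → r7=M[44]=4
SUB r3, r6, r5 → r3=4-13=-9
LDR r4, [12] → r4=M[12]=5
STR r4, [12] → M[12]=5
STR r5, [44] → M[44]=13
SUB r4, r5, #5 → r4=13-5=8
XOR r6, r5, r5 → r6=13^13=0
halt.

5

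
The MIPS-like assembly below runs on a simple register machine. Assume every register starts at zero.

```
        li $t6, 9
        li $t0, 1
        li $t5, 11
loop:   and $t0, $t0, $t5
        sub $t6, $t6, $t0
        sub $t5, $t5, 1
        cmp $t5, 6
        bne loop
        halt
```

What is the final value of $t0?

0

$t6=9
$t0=1
$t5=11
$t0=1&11=1
$t6=9-1=8
$t5=11-1=10
cmp $t5, 6  (cmp 10,6)
bne loop: taken
$t0=1&10=0
$t6=8-0=8
$t5=10-1=9
cmp $t5, 6  (cmp 9,6)
bne loop: taken
$t0=0&9=0
$t6=8-0=8
$t5=9-1=8
cmp $t5, 6  (cmp 8,6)
bne loop: taken
$t0=0&8=0
$t6=8-0=8
$t5=8-1=7
cmp $t5, 6  (cmp 7,6)
bne loop: taken
$t0=0&7=0
$t6=8-0=8
$t5=7-1=6
cmp $t5, 6  (cmp 6,6)
bne loop: not taken
halt.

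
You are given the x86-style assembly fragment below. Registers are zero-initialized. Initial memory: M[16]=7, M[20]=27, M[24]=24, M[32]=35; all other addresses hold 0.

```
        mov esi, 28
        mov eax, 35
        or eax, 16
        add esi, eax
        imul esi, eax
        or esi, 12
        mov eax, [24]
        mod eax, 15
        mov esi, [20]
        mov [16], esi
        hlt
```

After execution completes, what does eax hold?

esi=28
eax=35
eax=35|16=51
esi=28+51=79
esi=79*51=4029
esi=4029|12=4029
eax=M[24]=24
eax=24%15=9
esi=M[20]=27
mov [16], esi → M[16]=27
halt.

9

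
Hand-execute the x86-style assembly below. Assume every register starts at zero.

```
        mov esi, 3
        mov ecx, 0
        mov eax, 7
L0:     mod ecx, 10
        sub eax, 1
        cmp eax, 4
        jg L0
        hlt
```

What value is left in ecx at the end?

0

after mov esi, 3: esi=3
after mov ecx, 0: ecx=0
after mov eax, 7: eax=7
after mod ecx, 10: ecx=0%10=0
after sub eax, 1: eax=7-1=6
cmp eax, 4  (cmp 6,4)
jg L0: taken
after mod ecx, 10: ecx=0%10=0
after sub eax, 1: eax=6-1=5
cmp eax, 4  (cmp 5,4)
jg L0: taken
after mod ecx, 10: ecx=0%10=0
after sub eax, 1: eax=5-1=4
cmp eax, 4  (cmp 4,4)
jg L0: not taken
halt.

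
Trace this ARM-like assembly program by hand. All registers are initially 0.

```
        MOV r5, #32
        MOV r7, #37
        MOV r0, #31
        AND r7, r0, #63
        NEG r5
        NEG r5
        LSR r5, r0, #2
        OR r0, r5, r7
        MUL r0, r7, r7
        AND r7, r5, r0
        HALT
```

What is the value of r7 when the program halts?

r5=32
r7=37
r0=31
r7=31&63=31
r5=-(32)=-32
r5=-(-32)=32
r5=31>>2=7
r0=7|31=31
r0=31*31=961
r7=7&961=1
halt.

1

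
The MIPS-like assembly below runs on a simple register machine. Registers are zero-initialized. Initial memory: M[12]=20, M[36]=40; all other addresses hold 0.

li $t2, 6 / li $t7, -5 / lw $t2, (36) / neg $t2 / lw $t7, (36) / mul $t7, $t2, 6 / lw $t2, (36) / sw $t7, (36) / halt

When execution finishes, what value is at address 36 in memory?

-240

after li $t2, 6: $t2=6
after li $t7, -5: $t7=-5
after lw $t2, (36): $t2=M[36]=40
after neg $t2: $t2=-(40)=-40
after lw $t7, (36): $t7=M[36]=40
after mul $t7, $t2, 6: $t7=(-40)*6=-240
after lw $t2, (36): $t2=M[36]=40
sw $t7, (36) → M[36]=-240
halt.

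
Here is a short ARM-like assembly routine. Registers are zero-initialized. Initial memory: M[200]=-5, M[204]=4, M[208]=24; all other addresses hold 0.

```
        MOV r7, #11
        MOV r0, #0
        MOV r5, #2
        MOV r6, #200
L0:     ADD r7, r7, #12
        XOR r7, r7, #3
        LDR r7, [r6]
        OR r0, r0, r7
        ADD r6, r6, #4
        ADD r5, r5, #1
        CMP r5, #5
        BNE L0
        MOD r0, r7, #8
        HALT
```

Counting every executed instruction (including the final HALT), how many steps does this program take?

30

r7=11
r0=0
r5=2
r6=200
r7=11+12=23
r7=23^3=20
r7=M[200]=-5
r0=0|(-5)=-5
r6=200+4=204
r5=2+1=3
CMP r5, #5  (cmp 3,5)
BNE L0: taken
r7=(-5)+12=7
r7=7^3=4
r7=M[204]=4
r0=(-5)|4=-1
r6=204+4=208
r5=3+1=4
CMP r5, #5  (cmp 4,5)
BNE L0: taken
r7=4+12=16
r7=16^3=19
r7=M[208]=24
r0=(-1)|24=-1
r6=208+4=212
r5=4+1=5
CMP r5, #5  (cmp 5,5)
BNE L0: not taken
r0=24%8=0
halt.
Total executed instructions: 30.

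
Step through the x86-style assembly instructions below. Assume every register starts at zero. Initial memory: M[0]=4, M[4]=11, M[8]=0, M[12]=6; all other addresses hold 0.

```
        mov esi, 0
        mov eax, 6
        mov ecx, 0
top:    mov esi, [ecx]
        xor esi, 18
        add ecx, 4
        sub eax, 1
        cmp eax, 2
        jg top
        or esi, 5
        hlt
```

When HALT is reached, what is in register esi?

21

after mov esi, 0: esi=0
after mov eax, 6: eax=6
after mov ecx, 0: ecx=0
after mov esi, [ecx]: esi=M[0]=4
after xor esi, 18: esi=4^18=22
after add ecx, 4: ecx=0+4=4
after sub eax, 1: eax=6-1=5
cmp eax, 2  (cmp 5,2)
jg top: taken
after mov esi, [ecx]: esi=M[4]=11
after xor esi, 18: esi=11^18=25
after add ecx, 4: ecx=4+4=8
after sub eax, 1: eax=5-1=4
cmp eax, 2  (cmp 4,2)
jg top: taken
after mov esi, [ecx]: esi=M[8]=0
after xor esi, 18: esi=0^18=18
after add ecx, 4: ecx=8+4=12
after sub eax, 1: eax=4-1=3
cmp eax, 2  (cmp 3,2)
jg top: taken
after mov esi, [ecx]: esi=M[12]=6
after xor esi, 18: esi=6^18=20
after add ecx, 4: ecx=12+4=16
after sub eax, 1: eax=3-1=2
cmp eax, 2  (cmp 2,2)
jg top: not taken
after or esi, 5: esi=20|5=21
halt.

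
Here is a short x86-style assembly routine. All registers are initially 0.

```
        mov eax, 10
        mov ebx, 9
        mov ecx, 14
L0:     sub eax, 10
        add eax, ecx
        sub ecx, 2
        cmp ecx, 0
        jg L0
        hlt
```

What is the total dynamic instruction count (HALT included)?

after mov eax, 10: eax=10
after mov ebx, 9: ebx=9
after mov ecx, 14: ecx=14
after sub eax, 10: eax=10-10=0
after add eax, ecx: eax=0+14=14
after sub ecx, 2: ecx=14-2=12
cmp ecx, 0  (cmp 12,0)
jg L0: taken
after sub eax, 10: eax=14-10=4
after add eax, ecx: eax=4+12=16
after sub ecx, 2: ecx=12-2=10
cmp ecx, 0  (cmp 10,0)
jg L0: taken
after sub eax, 10: eax=16-10=6
after add eax, ecx: eax=6+10=16
after sub ecx, 2: ecx=10-2=8
cmp ecx, 0  (cmp 8,0)
jg L0: taken
after sub eax, 10: eax=16-10=6
after add eax, ecx: eax=6+8=14
after sub ecx, 2: ecx=8-2=6
cmp ecx, 0  (cmp 6,0)
jg L0: taken
after sub eax, 10: eax=14-10=4
after add eax, ecx: eax=4+6=10
after sub ecx, 2: ecx=6-2=4
cmp ecx, 0  (cmp 4,0)
jg L0: taken
after sub eax, 10: eax=10-10=0
after add eax, ecx: eax=0+4=4
after sub ecx, 2: ecx=4-2=2
cmp ecx, 0  (cmp 2,0)
jg L0: taken
after sub eax, 10: eax=4-10=-6
after add eax, ecx: eax=(-6)+2=-4
after sub ecx, 2: ecx=2-2=0
cmp ecx, 0  (cmp 0,0)
jg L0: not taken
halt.
Total executed instructions: 39.

39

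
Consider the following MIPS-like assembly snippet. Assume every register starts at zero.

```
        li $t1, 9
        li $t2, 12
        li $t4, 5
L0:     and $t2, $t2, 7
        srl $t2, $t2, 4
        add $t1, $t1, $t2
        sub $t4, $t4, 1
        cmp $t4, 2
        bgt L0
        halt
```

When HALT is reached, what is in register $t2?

after li $t1, 9: $t1=9
after li $t2, 12: $t2=12
after li $t4, 5: $t4=5
after and $t2, $t2, 7: $t2=12&7=4
after srl $t2, $t2, 4: $t2=4>>4=0
after add $t1, $t1, $t2: $t1=9+0=9
after sub $t4, $t4, 1: $t4=5-1=4
cmp $t4, 2  (cmp 4,2)
bgt L0: taken
after and $t2, $t2, 7: $t2=0&7=0
after srl $t2, $t2, 4: $t2=0>>4=0
after add $t1, $t1, $t2: $t1=9+0=9
after sub $t4, $t4, 1: $t4=4-1=3
cmp $t4, 2  (cmp 3,2)
bgt L0: taken
after and $t2, $t2, 7: $t2=0&7=0
after srl $t2, $t2, 4: $t2=0>>4=0
after add $t1, $t1, $t2: $t1=9+0=9
after sub $t4, $t4, 1: $t4=3-1=2
cmp $t4, 2  (cmp 2,2)
bgt L0: not taken
halt.

0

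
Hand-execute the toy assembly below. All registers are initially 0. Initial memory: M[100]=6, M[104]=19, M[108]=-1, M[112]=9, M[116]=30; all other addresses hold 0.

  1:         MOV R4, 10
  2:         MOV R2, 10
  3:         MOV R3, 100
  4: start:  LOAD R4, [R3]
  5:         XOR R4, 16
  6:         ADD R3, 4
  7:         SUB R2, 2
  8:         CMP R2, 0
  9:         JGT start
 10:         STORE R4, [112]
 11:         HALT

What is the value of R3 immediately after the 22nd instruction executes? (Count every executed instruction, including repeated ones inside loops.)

112

MOV R4, 10 → R4=10
MOV R2, 10 → R2=10
MOV R3, 100 → R3=100
LOAD R4, [R3] → R4=M[100]=6
XOR R4, 16 → R4=6^16=22
ADD R3, 4 → R3=100+4=104
SUB R2, 2 → R2=10-2=8
CMP R2, 0  (cmp 8,0)
JGT start: taken
LOAD R4, [R3] → R4=M[104]=19
XOR R4, 16 → R4=19^16=3
ADD R3, 4 → R3=104+4=108
SUB R2, 2 → R2=8-2=6
CMP R2, 0  (cmp 6,0)
JGT start: taken
LOAD R4, [R3] → R4=M[108]=-1
XOR R4, 16 → R4=(-1)^16=-17
ADD R3, 4 → R3=108+4=112
SUB R2, 2 → R2=6-2=4
CMP R2, 0  (cmp 4,0)
JGT start: taken
LOAD R4, [R3] → R4=M[112]=9
After step 22: R3 = 112.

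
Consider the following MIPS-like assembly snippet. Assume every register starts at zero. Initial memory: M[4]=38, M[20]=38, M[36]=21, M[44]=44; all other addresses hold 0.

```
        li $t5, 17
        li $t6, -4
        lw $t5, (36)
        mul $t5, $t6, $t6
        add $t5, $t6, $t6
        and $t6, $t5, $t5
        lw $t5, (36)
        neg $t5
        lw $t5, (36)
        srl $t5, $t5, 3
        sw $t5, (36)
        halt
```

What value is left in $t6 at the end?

-8

$t5=17
$t6=-4
$t5=M[36]=21
$t5=(-4)*(-4)=16
$t5=(-4)+(-4)=-8
$t6=(-8)&(-8)=-8
$t5=M[36]=21
$t5=-(21)=-21
$t5=M[36]=21
$t5=21>>3=2
sw $t5, (36) → M[36]=2
halt.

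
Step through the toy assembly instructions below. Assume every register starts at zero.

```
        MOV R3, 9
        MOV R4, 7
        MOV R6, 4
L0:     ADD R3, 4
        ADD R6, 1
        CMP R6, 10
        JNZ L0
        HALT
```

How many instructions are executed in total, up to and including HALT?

R3=9
R4=7
R6=4
R3=9+4=13
R6=4+1=5
CMP R6, 10  (cmp 5,10)
JNZ L0: taken
R3=13+4=17
R6=5+1=6
CMP R6, 10  (cmp 6,10)
JNZ L0: taken
R3=17+4=21
R6=6+1=7
CMP R6, 10  (cmp 7,10)
JNZ L0: taken
R3=21+4=25
R6=7+1=8
CMP R6, 10  (cmp 8,10)
JNZ L0: taken
R3=25+4=29
R6=8+1=9
CMP R6, 10  (cmp 9,10)
JNZ L0: taken
R3=29+4=33
R6=9+1=10
CMP R6, 10  (cmp 10,10)
JNZ L0: not taken
halt.
Total executed instructions: 28.

28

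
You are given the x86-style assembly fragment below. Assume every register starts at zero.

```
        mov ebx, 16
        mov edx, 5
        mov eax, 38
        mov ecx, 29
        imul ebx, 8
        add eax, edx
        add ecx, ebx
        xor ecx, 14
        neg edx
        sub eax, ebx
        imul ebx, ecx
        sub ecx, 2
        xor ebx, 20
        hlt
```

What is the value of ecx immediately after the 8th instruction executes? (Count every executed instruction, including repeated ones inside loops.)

147

ebx=16
edx=5
eax=38
ecx=29
ebx=16*8=128
eax=38+5=43
ecx=29+128=157
ecx=157^14=147
After step 8: ecx = 147.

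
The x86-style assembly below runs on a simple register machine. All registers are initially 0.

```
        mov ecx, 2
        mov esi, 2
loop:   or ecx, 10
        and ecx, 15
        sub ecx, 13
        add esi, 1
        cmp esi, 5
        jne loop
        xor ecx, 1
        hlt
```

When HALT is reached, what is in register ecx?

mov ecx, 2 → ecx=2
mov esi, 2 → esi=2
or ecx, 10 → ecx=2|10=10
and ecx, 15 → ecx=10&15=10
sub ecx, 13 → ecx=10-13=-3
add esi, 1 → esi=2+1=3
cmp esi, 5  (cmp 3,5)
jne loop: taken
or ecx, 10 → ecx=(-3)|10=-1
and ecx, 15 → ecx=(-1)&15=15
sub ecx, 13 → ecx=15-13=2
add esi, 1 → esi=3+1=4
cmp esi, 5  (cmp 4,5)
jne loop: taken
or ecx, 10 → ecx=2|10=10
and ecx, 15 → ecx=10&15=10
sub ecx, 13 → ecx=10-13=-3
add esi, 1 → esi=4+1=5
cmp esi, 5  (cmp 5,5)
jne loop: not taken
xor ecx, 1 → ecx=(-3)^1=-4
halt.

-4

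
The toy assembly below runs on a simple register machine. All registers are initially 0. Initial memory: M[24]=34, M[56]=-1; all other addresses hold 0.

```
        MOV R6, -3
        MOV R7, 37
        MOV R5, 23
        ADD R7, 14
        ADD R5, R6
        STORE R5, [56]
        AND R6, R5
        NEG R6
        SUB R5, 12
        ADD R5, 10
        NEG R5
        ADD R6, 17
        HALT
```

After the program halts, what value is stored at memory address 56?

20

MOV R6, -3 → R6=-3
MOV R7, 37 → R7=37
MOV R5, 23 → R5=23
ADD R7, 14 → R7=37+14=51
ADD R5, R6 → R5=23+(-3)=20
STORE R5, [56] → M[56]=20
AND R6, R5 → R6=(-3)&20=20
NEG R6 → R6=-(20)=-20
SUB R5, 12 → R5=20-12=8
ADD R5, 10 → R5=8+10=18
NEG R5 → R5=-(18)=-18
ADD R6, 17 → R6=(-20)+17=-3
halt.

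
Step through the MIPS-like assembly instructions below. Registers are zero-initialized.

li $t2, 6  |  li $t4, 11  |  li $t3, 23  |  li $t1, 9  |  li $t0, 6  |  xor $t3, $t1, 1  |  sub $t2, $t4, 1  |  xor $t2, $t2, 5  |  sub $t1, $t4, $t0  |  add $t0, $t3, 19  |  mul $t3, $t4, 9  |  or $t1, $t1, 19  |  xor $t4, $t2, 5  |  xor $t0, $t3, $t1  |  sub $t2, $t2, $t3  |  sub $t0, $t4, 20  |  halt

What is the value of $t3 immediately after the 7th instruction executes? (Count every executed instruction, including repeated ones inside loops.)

8

$t2=6
$t4=11
$t3=23
$t1=9
$t0=6
$t3=9^1=8
$t2=11-1=10
After step 7: $t3 = 8.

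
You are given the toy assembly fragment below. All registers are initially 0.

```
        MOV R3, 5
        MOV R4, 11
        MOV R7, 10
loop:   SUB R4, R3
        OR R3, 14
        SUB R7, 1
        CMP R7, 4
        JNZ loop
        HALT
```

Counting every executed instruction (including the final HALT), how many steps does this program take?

34

MOV R3, 5 → R3=5
MOV R4, 11 → R4=11
MOV R7, 10 → R7=10
SUB R4, R3 → R4=11-5=6
OR R3, 14 → R3=5|14=15
SUB R7, 1 → R7=10-1=9
CMP R7, 4  (cmp 9,4)
JNZ loop: taken
SUB R4, R3 → R4=6-15=-9
OR R3, 14 → R3=15|14=15
SUB R7, 1 → R7=9-1=8
CMP R7, 4  (cmp 8,4)
JNZ loop: taken
SUB R4, R3 → R4=(-9)-15=-24
OR R3, 14 → R3=15|14=15
SUB R7, 1 → R7=8-1=7
CMP R7, 4  (cmp 7,4)
JNZ loop: taken
SUB R4, R3 → R4=(-24)-15=-39
OR R3, 14 → R3=15|14=15
SUB R7, 1 → R7=7-1=6
CMP R7, 4  (cmp 6,4)
JNZ loop: taken
SUB R4, R3 → R4=(-39)-15=-54
OR R3, 14 → R3=15|14=15
SUB R7, 1 → R7=6-1=5
CMP R7, 4  (cmp 5,4)
JNZ loop: taken
SUB R4, R3 → R4=(-54)-15=-69
OR R3, 14 → R3=15|14=15
SUB R7, 1 → R7=5-1=4
CMP R7, 4  (cmp 4,4)
JNZ loop: not taken
halt.
Total executed instructions: 34.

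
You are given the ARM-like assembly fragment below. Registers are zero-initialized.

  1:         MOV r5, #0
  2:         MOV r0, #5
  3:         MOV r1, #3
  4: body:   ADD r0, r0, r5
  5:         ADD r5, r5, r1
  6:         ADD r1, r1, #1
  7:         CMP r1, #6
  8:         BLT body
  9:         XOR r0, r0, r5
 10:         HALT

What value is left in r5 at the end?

12

after MOV r5, #0: r5=0
after MOV r0, #5: r0=5
after MOV r1, #3: r1=3
after ADD r0, r0, r5: r0=5+0=5
after ADD r5, r5, r1: r5=0+3=3
after ADD r1, r1, #1: r1=3+1=4
CMP r1, #6  (cmp 4,6)
BLT body: taken
after ADD r0, r0, r5: r0=5+3=8
after ADD r5, r5, r1: r5=3+4=7
after ADD r1, r1, #1: r1=4+1=5
CMP r1, #6  (cmp 5,6)
BLT body: taken
after ADD r0, r0, r5: r0=8+7=15
after ADD r5, r5, r1: r5=7+5=12
after ADD r1, r1, #1: r1=5+1=6
CMP r1, #6  (cmp 6,6)
BLT body: not taken
after XOR r0, r0, r5: r0=15^12=3
halt.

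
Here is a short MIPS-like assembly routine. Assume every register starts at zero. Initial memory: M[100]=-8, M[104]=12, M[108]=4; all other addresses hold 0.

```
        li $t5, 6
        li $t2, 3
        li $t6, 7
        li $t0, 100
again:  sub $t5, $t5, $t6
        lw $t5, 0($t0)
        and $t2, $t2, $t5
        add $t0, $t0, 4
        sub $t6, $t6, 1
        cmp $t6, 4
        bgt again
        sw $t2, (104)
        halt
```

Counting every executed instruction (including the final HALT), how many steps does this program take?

li $t5, 6 → $t5=6
li $t2, 3 → $t2=3
li $t6, 7 → $t6=7
li $t0, 100 → $t0=100
sub $t5, $t5, $t6 → $t5=6-7=-1
lw $t5, 0($t0) → $t5=M[100]=-8
and $t2, $t2, $t5 → $t2=3&(-8)=0
add $t0, $t0, 4 → $t0=100+4=104
sub $t6, $t6, 1 → $t6=7-1=6
cmp $t6, 4  (cmp 6,4)
bgt again: taken
sub $t5, $t5, $t6 → $t5=(-8)-6=-14
lw $t5, 0($t0) → $t5=M[104]=12
and $t2, $t2, $t5 → $t2=0&12=0
add $t0, $t0, 4 → $t0=104+4=108
sub $t6, $t6, 1 → $t6=6-1=5
cmp $t6, 4  (cmp 5,4)
bgt again: taken
sub $t5, $t5, $t6 → $t5=12-5=7
lw $t5, 0($t0) → $t5=M[108]=4
and $t2, $t2, $t5 → $t2=0&4=0
add $t0, $t0, 4 → $t0=108+4=112
sub $t6, $t6, 1 → $t6=5-1=4
cmp $t6, 4  (cmp 4,4)
bgt again: not taken
sw $t2, (104) → M[104]=0
halt.
Total executed instructions: 27.

27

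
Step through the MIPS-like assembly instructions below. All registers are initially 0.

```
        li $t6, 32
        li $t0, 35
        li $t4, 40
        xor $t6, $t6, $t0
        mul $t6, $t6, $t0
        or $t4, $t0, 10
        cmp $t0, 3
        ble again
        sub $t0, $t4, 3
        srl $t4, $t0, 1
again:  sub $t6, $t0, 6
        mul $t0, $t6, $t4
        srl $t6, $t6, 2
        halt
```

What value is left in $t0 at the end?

li $t6, 32 → $t6=32
li $t0, 35 → $t0=35
li $t4, 40 → $t4=40
xor $t6, $t6, $t0 → $t6=32^35=3
mul $t6, $t6, $t0 → $t6=3*35=105
or $t4, $t0, 10 → $t4=35|10=43
cmp $t0, 3  (cmp 35,3)
ble again: not taken
sub $t0, $t4, 3 → $t0=43-3=40
srl $t4, $t0, 1 → $t4=40>>1=20
sub $t6, $t0, 6 → $t6=40-6=34
mul $t0, $t6, $t4 → $t0=34*20=680
srl $t6, $t6, 2 → $t6=34>>2=8
halt.

680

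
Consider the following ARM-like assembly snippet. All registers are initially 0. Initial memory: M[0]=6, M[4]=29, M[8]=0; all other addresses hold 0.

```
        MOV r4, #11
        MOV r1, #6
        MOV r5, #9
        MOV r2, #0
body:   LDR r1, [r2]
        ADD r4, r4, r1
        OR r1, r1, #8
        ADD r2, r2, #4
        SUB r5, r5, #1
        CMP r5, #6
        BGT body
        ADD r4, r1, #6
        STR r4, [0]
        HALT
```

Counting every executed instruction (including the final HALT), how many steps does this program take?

28

MOV r4, #11 → r4=11
MOV r1, #6 → r1=6
MOV r5, #9 → r5=9
MOV r2, #0 → r2=0
LDR r1, [r2] → r1=M[0]=6
ADD r4, r4, r1 → r4=11+6=17
OR r1, r1, #8 → r1=6|8=14
ADD r2, r2, #4 → r2=0+4=4
SUB r5, r5, #1 → r5=9-1=8
CMP r5, #6  (cmp 8,6)
BGT body: taken
LDR r1, [r2] → r1=M[4]=29
ADD r4, r4, r1 → r4=17+29=46
OR r1, r1, #8 → r1=29|8=29
ADD r2, r2, #4 → r2=4+4=8
SUB r5, r5, #1 → r5=8-1=7
CMP r5, #6  (cmp 7,6)
BGT body: taken
LDR r1, [r2] → r1=M[8]=0
ADD r4, r4, r1 → r4=46+0=46
OR r1, r1, #8 → r1=0|8=8
ADD r2, r2, #4 → r2=8+4=12
SUB r5, r5, #1 → r5=7-1=6
CMP r5, #6  (cmp 6,6)
BGT body: not taken
ADD r4, r1, #6 → r4=8+6=14
STR r4, [0] → M[0]=14
halt.
Total executed instructions: 28.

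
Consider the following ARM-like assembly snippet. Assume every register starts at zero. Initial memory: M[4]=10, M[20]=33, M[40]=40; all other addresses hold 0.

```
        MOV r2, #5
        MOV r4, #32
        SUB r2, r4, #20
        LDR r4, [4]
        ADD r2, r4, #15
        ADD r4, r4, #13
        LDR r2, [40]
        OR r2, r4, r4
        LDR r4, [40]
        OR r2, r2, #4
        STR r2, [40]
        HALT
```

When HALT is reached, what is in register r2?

23

r2=5
r4=32
r2=32-20=12
r4=M[4]=10
r2=10+15=25
r4=10+13=23
r2=M[40]=40
r2=23|23=23
r4=M[40]=40
r2=23|4=23
STR r2, [40] → M[40]=23
halt.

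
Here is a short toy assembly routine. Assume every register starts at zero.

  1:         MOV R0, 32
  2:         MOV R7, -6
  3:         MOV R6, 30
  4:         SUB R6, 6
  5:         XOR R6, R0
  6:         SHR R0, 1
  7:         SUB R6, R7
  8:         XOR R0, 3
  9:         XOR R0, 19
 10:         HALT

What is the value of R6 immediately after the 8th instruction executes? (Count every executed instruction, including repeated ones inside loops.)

MOV R0, 32 → R0=32
MOV R7, -6 → R7=-6
MOV R6, 30 → R6=30
SUB R6, 6 → R6=30-6=24
XOR R6, R0 → R6=24^32=56
SHR R0, 1 → R0=32>>1=16
SUB R6, R7 → R6=56-(-6)=62
XOR R0, 3 → R0=16^3=19
After step 8: R6 = 62.

62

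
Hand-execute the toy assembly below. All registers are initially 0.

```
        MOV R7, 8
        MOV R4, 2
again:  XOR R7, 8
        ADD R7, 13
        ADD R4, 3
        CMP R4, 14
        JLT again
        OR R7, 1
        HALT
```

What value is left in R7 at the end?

R7=8
R4=2
R7=8^8=0
R7=0+13=13
R4=2+3=5
CMP R4, 14  (cmp 5,14)
JLT again: taken
R7=13^8=5
R7=5+13=18
R4=5+3=8
CMP R4, 14  (cmp 8,14)
JLT again: taken
R7=18^8=26
R7=26+13=39
R4=8+3=11
CMP R4, 14  (cmp 11,14)
JLT again: taken
R7=39^8=47
R7=47+13=60
R4=11+3=14
CMP R4, 14  (cmp 14,14)
JLT again: not taken
R7=60|1=61
halt.

61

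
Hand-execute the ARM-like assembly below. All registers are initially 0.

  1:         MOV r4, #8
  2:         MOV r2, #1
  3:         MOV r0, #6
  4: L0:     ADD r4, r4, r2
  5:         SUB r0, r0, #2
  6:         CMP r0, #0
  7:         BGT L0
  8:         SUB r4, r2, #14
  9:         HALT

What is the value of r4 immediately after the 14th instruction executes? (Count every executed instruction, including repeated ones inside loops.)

11

r4=8
r2=1
r0=6
r4=8+1=9
r0=6-2=4
CMP r0, #0  (cmp 4,0)
BGT L0: taken
r4=9+1=10
r0=4-2=2
CMP r0, #0  (cmp 2,0)
BGT L0: taken
r4=10+1=11
r0=2-2=0
CMP r0, #0  (cmp 0,0)
After step 14: r4 = 11.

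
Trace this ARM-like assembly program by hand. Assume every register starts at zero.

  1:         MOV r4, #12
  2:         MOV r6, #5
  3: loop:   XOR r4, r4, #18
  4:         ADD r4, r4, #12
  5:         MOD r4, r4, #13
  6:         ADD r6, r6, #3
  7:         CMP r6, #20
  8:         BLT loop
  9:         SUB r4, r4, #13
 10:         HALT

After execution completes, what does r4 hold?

-10

MOV r4, #12 → r4=12
MOV r6, #5 → r6=5
XOR r4, r4, #18 → r4=12^18=30
ADD r4, r4, #12 → r4=30+12=42
MOD r4, r4, #13 → r4=42%13=3
ADD r6, r6, #3 → r6=5+3=8
CMP r6, #20  (cmp 8,20)
BLT loop: taken
XOR r4, r4, #18 → r4=3^18=17
ADD r4, r4, #12 → r4=17+12=29
MOD r4, r4, #13 → r4=29%13=3
ADD r6, r6, #3 → r6=8+3=11
CMP r6, #20  (cmp 11,20)
BLT loop: taken
XOR r4, r4, #18 → r4=3^18=17
ADD r4, r4, #12 → r4=17+12=29
MOD r4, r4, #13 → r4=29%13=3
ADD r6, r6, #3 → r6=11+3=14
CMP r6, #20  (cmp 14,20)
BLT loop: taken
XOR r4, r4, #18 → r4=3^18=17
ADD r4, r4, #12 → r4=17+12=29
MOD r4, r4, #13 → r4=29%13=3
ADD r6, r6, #3 → r6=14+3=17
CMP r6, #20  (cmp 17,20)
BLT loop: taken
XOR r4, r4, #18 → r4=3^18=17
ADD r4, r4, #12 → r4=17+12=29
MOD r4, r4, #13 → r4=29%13=3
ADD r6, r6, #3 → r6=17+3=20
CMP r6, #20  (cmp 20,20)
BLT loop: not taken
SUB r4, r4, #13 → r4=3-13=-10
halt.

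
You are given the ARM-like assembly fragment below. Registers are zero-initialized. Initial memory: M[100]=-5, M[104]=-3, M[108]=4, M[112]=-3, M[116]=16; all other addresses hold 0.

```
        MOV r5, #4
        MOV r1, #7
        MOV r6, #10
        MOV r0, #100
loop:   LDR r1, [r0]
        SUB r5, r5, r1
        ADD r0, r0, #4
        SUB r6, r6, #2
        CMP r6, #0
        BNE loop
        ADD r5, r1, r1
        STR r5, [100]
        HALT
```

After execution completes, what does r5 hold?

32

r5=4
r1=7
r6=10
r0=100
r1=M[100]=-5
r5=4-(-5)=9
r0=100+4=104
r6=10-2=8
CMP r6, #0  (cmp 8,0)
BNE loop: taken
r1=M[104]=-3
r5=9-(-3)=12
r0=104+4=108
r6=8-2=6
CMP r6, #0  (cmp 6,0)
BNE loop: taken
r1=M[108]=4
r5=12-4=8
r0=108+4=112
r6=6-2=4
CMP r6, #0  (cmp 4,0)
BNE loop: taken
r1=M[112]=-3
r5=8-(-3)=11
r0=112+4=116
r6=4-2=2
CMP r6, #0  (cmp 2,0)
BNE loop: taken
r1=M[116]=16
r5=11-16=-5
r0=116+4=120
r6=2-2=0
CMP r6, #0  (cmp 0,0)
BNE loop: not taken
r5=16+16=32
STR r5, [100] → M[100]=32
halt.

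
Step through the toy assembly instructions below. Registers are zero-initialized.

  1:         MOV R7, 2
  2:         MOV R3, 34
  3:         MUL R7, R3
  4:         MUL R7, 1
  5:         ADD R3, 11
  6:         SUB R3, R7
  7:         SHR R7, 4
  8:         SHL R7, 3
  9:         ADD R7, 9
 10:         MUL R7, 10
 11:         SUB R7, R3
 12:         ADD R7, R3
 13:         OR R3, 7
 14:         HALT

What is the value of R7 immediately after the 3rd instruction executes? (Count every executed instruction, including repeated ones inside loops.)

68

MOV R7, 2 → R7=2
MOV R3, 34 → R3=34
MUL R7, R3 → R7=2*34=68
After step 3: R7 = 68.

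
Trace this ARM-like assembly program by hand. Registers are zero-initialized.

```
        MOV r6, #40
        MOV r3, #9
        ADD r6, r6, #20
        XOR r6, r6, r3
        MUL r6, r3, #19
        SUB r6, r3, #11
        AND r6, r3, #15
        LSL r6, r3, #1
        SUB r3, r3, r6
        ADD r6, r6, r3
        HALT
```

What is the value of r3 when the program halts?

-9

r6=40
r3=9
r6=40+20=60
r6=60^9=53
r6=9*19=171
r6=9-11=-2
r6=9&15=9
r6=9<<1=18
r3=9-18=-9
r6=18+(-9)=9
halt.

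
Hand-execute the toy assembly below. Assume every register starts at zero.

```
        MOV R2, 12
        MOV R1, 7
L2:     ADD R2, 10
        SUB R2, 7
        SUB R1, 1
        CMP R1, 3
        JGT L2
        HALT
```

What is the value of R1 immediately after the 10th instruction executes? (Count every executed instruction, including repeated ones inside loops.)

R2=12
R1=7
R2=12+10=22
R2=22-7=15
R1=7-1=6
CMP R1, 3  (cmp 6,3)
JGT L2: taken
R2=15+10=25
R2=25-7=18
R1=6-1=5
After step 10: R1 = 5.

5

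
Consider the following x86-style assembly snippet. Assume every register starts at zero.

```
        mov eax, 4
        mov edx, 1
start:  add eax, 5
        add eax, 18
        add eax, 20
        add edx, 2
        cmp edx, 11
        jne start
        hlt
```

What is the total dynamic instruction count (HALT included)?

33

after mov eax, 4: eax=4
after mov edx, 1: edx=1
after add eax, 5: eax=4+5=9
after add eax, 18: eax=9+18=27
after add eax, 20: eax=27+20=47
after add edx, 2: edx=1+2=3
cmp edx, 11  (cmp 3,11)
jne start: taken
after add eax, 5: eax=47+5=52
after add eax, 18: eax=52+18=70
after add eax, 20: eax=70+20=90
after add edx, 2: edx=3+2=5
cmp edx, 11  (cmp 5,11)
jne start: taken
after add eax, 5: eax=90+5=95
after add eax, 18: eax=95+18=113
after add eax, 20: eax=113+20=133
after add edx, 2: edx=5+2=7
cmp edx, 11  (cmp 7,11)
jne start: taken
after add eax, 5: eax=133+5=138
after add eax, 18: eax=138+18=156
after add eax, 20: eax=156+20=176
after add edx, 2: edx=7+2=9
cmp edx, 11  (cmp 9,11)
jne start: taken
after add eax, 5: eax=176+5=181
after add eax, 18: eax=181+18=199
after add eax, 20: eax=199+20=219
after add edx, 2: edx=9+2=11
cmp edx, 11  (cmp 11,11)
jne start: not taken
halt.
Total executed instructions: 33.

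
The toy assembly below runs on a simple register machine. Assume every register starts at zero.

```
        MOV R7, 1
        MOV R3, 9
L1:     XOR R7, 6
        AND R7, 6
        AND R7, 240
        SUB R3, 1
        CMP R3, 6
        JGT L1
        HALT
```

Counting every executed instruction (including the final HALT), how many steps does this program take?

R7=1
R3=9
R7=1^6=7
R7=7&6=6
R7=6&240=0
R3=9-1=8
CMP R3, 6  (cmp 8,6)
JGT L1: taken
R7=0^6=6
R7=6&6=6
R7=6&240=0
R3=8-1=7
CMP R3, 6  (cmp 7,6)
JGT L1: taken
R7=0^6=6
R7=6&6=6
R7=6&240=0
R3=7-1=6
CMP R3, 6  (cmp 6,6)
JGT L1: not taken
halt.
Total executed instructions: 21.

21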